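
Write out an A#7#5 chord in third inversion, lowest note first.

G# A# C## E##

A#7#5 = A#–C##–E##–G#; third inversion → seventh (G#) lowest.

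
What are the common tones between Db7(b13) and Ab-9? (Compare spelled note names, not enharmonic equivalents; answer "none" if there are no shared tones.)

Ab  Cb

Db7(b13): Db F Ab Cb Bbb
Ab-9: Ab Cb Eb Gb Bb
Common to both → Ab, Cb.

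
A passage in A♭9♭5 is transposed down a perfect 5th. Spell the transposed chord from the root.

Transposed root: A♭ → D♭ (perfect 5th down). So we spell D♭ dominant ninth flat five:
D♭ — root
F — major 3rd
A𝄫 — diminished 5th
C♭ — minor 7th
E♭ — major 9th

D♭  F  A𝄫  C♭  E♭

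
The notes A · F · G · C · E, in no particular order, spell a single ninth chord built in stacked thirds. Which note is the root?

Stacking in thirds gives F – A – C – E – G, so F is the root — F major ninth.

F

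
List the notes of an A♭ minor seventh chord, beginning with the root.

A-flat  C-flat  E-flat  G-flat

A♭ minor seventh: minor seventh on A-flat.
A-flat — root
C-flat — minor 3rd
E-flat — perfect 5th
G-flat — minor 7th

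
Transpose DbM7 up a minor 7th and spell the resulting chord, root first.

Cb Eb Gb Bb

Db up a minor 7th → Cb. New chord: Cb major seventh.
Root: Cb
Major 3rd (3rd): Eb
Perfect 5th (5th): Gb
Major 7th (7th): Bb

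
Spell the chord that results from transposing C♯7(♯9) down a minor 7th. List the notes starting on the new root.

A minor 7th down from C# is D#, so the new chord is D# dominant seventh sharp nine.
- root: D#
- major 3rd: F##
- perfect 5th: A#
- minor 7th: C#
- augmented 9th: E##

D#, F##, A#, C#, E##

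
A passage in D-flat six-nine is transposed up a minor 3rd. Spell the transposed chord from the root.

Fb, Ab, Cb, Db, Gb

Db up a minor 3rd → Fb. New chord: Fb six-nine.
root → Fb
3rd (major 3rd) → Ab
5th (perfect 5th) → Cb
6th (major 6th) → Db
9th (major 9th) → Gb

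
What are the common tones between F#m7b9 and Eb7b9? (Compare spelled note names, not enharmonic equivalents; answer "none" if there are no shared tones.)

G

F#m7b9: F# A C# E G
Eb7b9: Eb G Bb Db Fb
Common to both → G.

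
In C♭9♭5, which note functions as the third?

C♭9♭5 is built on Cb; its 3rd is a major 3rd above the root.
A third above C uses the letter E, and the major 3rd above Cb is Eb.

Eb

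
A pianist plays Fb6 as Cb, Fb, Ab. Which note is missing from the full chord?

Db

Fb6 = Fb, Ab, Cb, Db. The voicing lacks the 6th (major 6th), Db.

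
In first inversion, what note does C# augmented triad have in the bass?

E♯

C# augmented triad = C♯–E♯–G𝄪. First inversion → third in the bass = E♯.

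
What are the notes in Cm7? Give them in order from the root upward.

Cm7 is a minor seventh built on C.
- root: C
- minor 3rd: Eb
- perfect 5th: G
- minor 7th: Bb

C, Eb, G, Bb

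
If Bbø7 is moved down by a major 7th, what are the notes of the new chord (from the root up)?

Cb – Ebb – Gbb – Bbb

A major 7th down from Bb is Cb, so the new chord is Cb half-diminished seventh.
Cb — root
Ebb — minor 3rd
Gbb — diminished 5th
Bbb — minor 7th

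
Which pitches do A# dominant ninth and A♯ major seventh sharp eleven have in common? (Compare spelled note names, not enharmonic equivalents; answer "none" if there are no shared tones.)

A-sharp  C-double-sharp  E-sharp

A# dominant ninth: A-sharp C-double-sharp E-sharp G-sharp B-sharp
A♯ major seventh sharp eleven: A-sharp C-double-sharp E-sharp G-double-sharp D-double-sharp
Common to both → A-sharp, C-double-sharp, E-sharp.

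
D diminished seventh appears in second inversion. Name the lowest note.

A-flat

D diminished seventh = D–F–A-flat–C-flat. Second inversion → fifth in the bass = A-flat.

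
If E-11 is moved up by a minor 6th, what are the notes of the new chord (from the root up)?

C  Eb  G  Bb  D  F

A minor 6th up from E is C, so the new chord is C minor eleventh.
root → C
3rd (minor 3rd) → Eb
5th (perfect 5th) → G
7th (minor 7th) → Bb
9th (major 9th) → D
11th (perfect 11th) → F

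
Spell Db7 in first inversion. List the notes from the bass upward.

Db7 = Db–F–Ab–Cb; first inversion → third (F) lowest.

F, Ab, Cb, Db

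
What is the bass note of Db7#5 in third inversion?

Db7#5 in root position is Db–F–A–Cb.
Third inversion places the seventh in the bass, which is Cb.

Cb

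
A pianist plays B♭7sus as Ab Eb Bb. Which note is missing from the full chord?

F

B♭7sus = Bb, Eb, F, Ab. The voicing lacks the 5th (perfect 5th), F.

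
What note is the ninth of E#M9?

F𝄪

Root of E#M9 = E♯. The 9th is a major 9th: E♯ up a major 9th → F𝄪.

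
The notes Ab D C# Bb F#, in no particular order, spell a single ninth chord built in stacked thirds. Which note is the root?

Bb

Stacking in thirds gives Bb – D – F# – Ab – C#, so Bb is the root — Bb dominant seventh sharp nine sharp five.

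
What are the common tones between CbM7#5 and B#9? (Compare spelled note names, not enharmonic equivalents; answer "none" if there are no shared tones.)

none

CbM7#5: Cb Eb G Bb
B#9: B# D## F## A# C##
Common to both → none.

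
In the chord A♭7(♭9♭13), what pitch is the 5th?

Eb

A♭7(♭9♭13) is built on Ab; its 5th is a perfect 5th above the root.
A fifth above A uses the letter E, and the perfect 5th above Ab is Eb.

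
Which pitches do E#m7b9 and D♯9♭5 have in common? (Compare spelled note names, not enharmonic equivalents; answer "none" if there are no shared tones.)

E#m7b9 = E#, G#, B#, D#, F#.
D♯9♭5 = D#, F##, A, C#, E#.
Shared: E#, D#.

E# D#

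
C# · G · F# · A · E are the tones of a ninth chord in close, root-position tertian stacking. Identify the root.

Arranged so that each adjacent pair is a third by letter name: F# – A – C# – E – G.
The bottom of that stack, F#, is the root (this is F# minor seventh flat nine).

F#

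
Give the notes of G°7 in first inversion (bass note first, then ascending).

Bb, Db, Fb, G

In root position, G°7 is G–Bb–Db–Fb.
First inversion puts the third (Bb) in the bass.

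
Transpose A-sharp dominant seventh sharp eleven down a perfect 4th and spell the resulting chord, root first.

E# G## B# D# A##

Transposed root: A# → E# (perfect 4th down). So we spell E# dominant seventh sharp eleven:
root → E#
3rd (major 3rd) → G##
5th (perfect 5th) → B#
7th (minor 7th) → D#
11th (augmented 11th) → A##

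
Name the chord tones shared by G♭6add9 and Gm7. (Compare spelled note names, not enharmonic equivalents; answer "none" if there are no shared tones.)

G♭6add9 = Gb, Bb, Db, Eb, Ab.
Gm7 = G, Bb, D, F.
Shared: Bb.

Bb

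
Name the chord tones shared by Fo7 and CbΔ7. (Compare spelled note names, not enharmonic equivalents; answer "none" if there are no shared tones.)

Cb

Fo7 = F, Ab, Cb, Ebb.
CbΔ7 = Cb, Eb, Gb, Bb.
Shared: Cb.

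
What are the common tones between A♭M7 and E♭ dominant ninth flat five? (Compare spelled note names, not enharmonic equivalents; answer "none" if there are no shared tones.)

E♭ – G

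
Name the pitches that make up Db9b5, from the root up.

D♭, F, A𝄫, C♭, E♭

Root D♭, quality dominant ninth flat five:
Root: D♭
Major 3rd (3rd): F
Diminished 5th (5th): A𝄫
Minor 7th (7th): C♭
Major 9th (9th): E♭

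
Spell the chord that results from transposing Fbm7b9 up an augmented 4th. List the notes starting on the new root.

Bb Db F Ab Cb

An augmented 4th up from Fb is Bb, so the new chord is Bb minor seventh flat nine.
root → Bb
3rd (minor 3rd) → Db
5th (perfect 5th) → F
7th (minor 7th) → Ab
9th (minor 9th) → Cb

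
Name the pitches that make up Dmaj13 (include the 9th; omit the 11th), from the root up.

D, F#, A, C#, E, B

Root D, quality major thirteenth:
Root: D
Major 3rd (3rd): F#
Perfect 5th (5th): A
Major 7th (7th): C#
Major 9th (9th): E
Major 13th (13th): B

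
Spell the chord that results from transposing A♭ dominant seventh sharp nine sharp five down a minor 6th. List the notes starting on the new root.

C, E, G#, Bb, D#

A minor 6th down from Ab is C, so the new chord is C dominant seventh sharp nine sharp five.
Root: C
Major 3rd (3rd): E
Augmented 5th (5th): G#
Minor 7th (7th): Bb
Augmented 9th (9th): D#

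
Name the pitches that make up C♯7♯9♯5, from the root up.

C#, E#, G##, B, D##

C♯7♯9♯5: dominant seventh sharp nine sharp five on C#.
C# — root
E# — major 3rd
G## — augmented 5th
B — minor 7th
D## — augmented 9th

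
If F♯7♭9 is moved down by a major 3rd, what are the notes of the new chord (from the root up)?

D, F#, A, C, Eb

Transposed root: F# → D (major 3rd down). So we spell D dominant seventh flat nine:
root → D
3rd (major 3rd) → F#
5th (perfect 5th) → A
7th (minor 7th) → C
9th (minor 9th) → Eb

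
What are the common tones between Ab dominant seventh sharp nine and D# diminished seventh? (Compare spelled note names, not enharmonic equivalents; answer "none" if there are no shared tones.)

Ab dominant seventh sharp nine: A-flat C E-flat G-flat B
D# diminished seventh: D-sharp F-sharp A C
Common to both → C.

C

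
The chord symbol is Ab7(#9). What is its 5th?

Eb

Ab7(#9) is built on Ab; its 5th is a perfect 5th above the root.
A fifth above A uses the letter E, and the perfect 5th above Ab is Eb.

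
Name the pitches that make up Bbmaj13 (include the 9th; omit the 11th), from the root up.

Bbmaj13: major thirteenth on Bb.
Bb — root
D — major 3rd
F — perfect 5th
A — major 7th
C — major 9th
G — major 13th

Bb  D  F  A  C  G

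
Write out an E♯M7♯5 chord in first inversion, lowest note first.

G##, B##, D##, E#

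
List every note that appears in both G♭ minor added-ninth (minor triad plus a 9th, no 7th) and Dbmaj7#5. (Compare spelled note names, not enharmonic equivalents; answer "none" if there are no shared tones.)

G♭ minor added-ninth: Gb Bbb Db Ab
Dbmaj7#5: Db F A C
Common to both → Db.

Db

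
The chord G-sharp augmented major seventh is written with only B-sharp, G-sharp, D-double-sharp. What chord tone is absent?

F-double-sharp

G-sharp augmented major seventh = G-sharp, B-sharp, D-double-sharp, F-double-sharp. The voicing lacks the 7th (major 7th), F-double-sharp.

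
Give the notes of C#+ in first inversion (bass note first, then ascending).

In root position, C#+ is C#–E#–G##.
First inversion puts the third (E#) in the bass.

E#  G##  C#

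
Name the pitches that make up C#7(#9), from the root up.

C#7(#9): dominant seventh sharp nine on C#.
Root: C#
Major 3rd (3rd): E#
Perfect 5th (5th): G#
Minor 7th (7th): B
Augmented 9th (9th): D##

C# E# G# B D##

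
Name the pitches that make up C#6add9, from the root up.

C#6add9 is a six-nine built on C#.
Root: C#
Major 3rd (3rd): E#
Perfect 5th (5th): G#
Major 6th (6th): A#
Major 9th (9th): D#

C# E# G# A# D#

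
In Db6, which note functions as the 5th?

Root of Db6 = Db. The 5th is a perfect 5th: Db up a perfect 5th → Ab.

Ab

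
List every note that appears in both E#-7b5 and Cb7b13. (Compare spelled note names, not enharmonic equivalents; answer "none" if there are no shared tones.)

none

E#-7b5 = E♯, G♯, B, D♯.
Cb7b13 = C♭, E♭, G♭, B𝄫, A𝄫.
Shared: none.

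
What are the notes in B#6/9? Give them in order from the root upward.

B♯ – D𝄪 – F𝄪 – G𝄪 – C𝄪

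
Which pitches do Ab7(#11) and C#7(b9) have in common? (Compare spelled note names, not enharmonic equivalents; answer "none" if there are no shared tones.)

D

Ab7(#11): A♭ C E♭ G♭ D
C#7(b9): C♯ E♯ G♯ B D
Common to both → D.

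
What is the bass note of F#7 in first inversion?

F#7 in root position is F♯–A♯–C♯–E.
First inversion places the third in the bass, which is A♯.

A♯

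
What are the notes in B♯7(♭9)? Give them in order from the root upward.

B# – D## – F## – A# – C#

Root B#, quality dominant seventh flat nine:
root → B#
3rd (major 3rd) → D##
5th (perfect 5th) → F##
7th (minor 7th) → A#
9th (minor 9th) → C#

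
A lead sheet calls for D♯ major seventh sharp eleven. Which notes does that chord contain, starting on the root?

D#  F##  A#  C##  G##

D♯ major seventh sharp eleven is a major seventh sharp eleven built on D#.
Root: D#
Major 3rd (3rd): F##
Perfect 5th (5th): A#
Major 7th (7th): C##
Augmented 11th (11th): G##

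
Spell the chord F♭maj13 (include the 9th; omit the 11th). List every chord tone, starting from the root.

F♭maj13 is a major thirteenth built on F♭.
- root: F♭
- major 3rd: A♭
- perfect 5th: C♭
- major 7th: E♭
- major 9th: G♭
- major 13th: D♭

F♭ – A♭ – C♭ – E♭ – G♭ – D♭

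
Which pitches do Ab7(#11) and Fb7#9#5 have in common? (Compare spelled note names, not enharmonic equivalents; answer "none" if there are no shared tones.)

Ab7(#11) = A♭, C, E♭, G♭, D.
Fb7#9#5 = F♭, A♭, C, E𝄫, G.
Shared: A♭, C.

A♭ – C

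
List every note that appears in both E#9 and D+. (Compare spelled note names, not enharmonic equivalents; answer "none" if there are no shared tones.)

E#9: E# G## B# D# F##
D+: D F# A#
Common to both → none.

none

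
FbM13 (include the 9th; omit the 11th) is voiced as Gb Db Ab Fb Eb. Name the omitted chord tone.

Cb

FbM13 = Fb, Ab, Cb, Eb, Gb, Db. The voicing lacks the 5th (perfect 5th), Cb.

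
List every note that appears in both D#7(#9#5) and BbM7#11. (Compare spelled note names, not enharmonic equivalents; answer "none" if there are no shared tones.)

none

D#7(#9#5) = D#, F##, A##, C#, E##.
BbM7#11 = Bb, D, F, A, E.
Shared: none.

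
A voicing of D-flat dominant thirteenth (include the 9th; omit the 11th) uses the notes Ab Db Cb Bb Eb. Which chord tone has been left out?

F

D-flat dominant thirteenth = Db, F, Ab, Cb, Eb, Bb. The voicing lacks the 3rd (major 3rd), F.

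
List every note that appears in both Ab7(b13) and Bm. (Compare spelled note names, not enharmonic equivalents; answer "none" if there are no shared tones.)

none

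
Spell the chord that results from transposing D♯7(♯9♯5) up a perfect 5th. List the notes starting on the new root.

A perfect 5th up from D# is A#, so the new chord is A# dominant seventh sharp nine sharp five.
root → A#
3rd (major 3rd) → C##
5th (augmented 5th) → E##
7th (minor 7th) → G#
9th (augmented 9th) → B##

A#, C##, E##, G#, B##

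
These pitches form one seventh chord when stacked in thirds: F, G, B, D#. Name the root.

G

Arranged so that each adjacent pair is a third by letter name: G – B – D# – F.
The bottom of that stack, G, is the root (this is G augmented seventh).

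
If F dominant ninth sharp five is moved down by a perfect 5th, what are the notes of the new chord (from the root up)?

B-flat D F-sharp A-flat C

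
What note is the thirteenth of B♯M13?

Root of B♯M13 = B#. The 13th is a major 13th: B# up a major 13th → G##.

G##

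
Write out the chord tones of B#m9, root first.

B#m9 is a minor ninth built on B#.
- root: B#
- minor 3rd: D#
- perfect 5th: F##
- minor 7th: A#
- major 9th: C##

B#, D#, F##, A#, C##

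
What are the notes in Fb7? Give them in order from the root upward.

Fb7 is a dominant seventh built on Fb.
root → Fb
3rd (major 3rd) → Ab
5th (perfect 5th) → Cb
7th (minor 7th) → Ebb

Fb – Ab – Cb – Ebb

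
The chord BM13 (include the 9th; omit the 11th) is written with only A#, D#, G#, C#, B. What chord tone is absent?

F#

BM13 = B, D#, F#, A#, C#, G#. The voicing lacks the 5th (perfect 5th), F#.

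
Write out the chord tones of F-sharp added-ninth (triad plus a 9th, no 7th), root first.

Root F♯, quality added-ninth:
Root: F♯
Major 3rd (3rd): A♯
Perfect 5th (5th): C♯
Major 9th (9th): G♯

F♯ A♯ C♯ G♯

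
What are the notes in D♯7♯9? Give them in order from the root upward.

D♯ – F𝄪 – A♯ – C♯ – E𝄪

D♯7♯9 is a dominant seventh sharp nine built on D♯.
D♯ — root
F𝄪 — major 3rd
A♯ — perfect 5th
C♯ — minor 7th
E𝄪 — augmented 9th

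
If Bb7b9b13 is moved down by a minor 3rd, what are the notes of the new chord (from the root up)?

Transposed root: Bb → G (minor 3rd down). So we spell G dominant seventh flat nine flat thirteen:
- root: G
- major 3rd: B
- perfect 5th: D
- minor 7th: F
- minor 9th: Ab
- minor 13th: Eb

G – B – D – F – Ab – Eb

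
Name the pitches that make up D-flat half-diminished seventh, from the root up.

Db Fb Abb Cb

Root Db, quality half-diminished seventh:
root → Db
3rd (minor 3rd) → Fb
5th (diminished 5th) → Abb
7th (minor 7th) → Cb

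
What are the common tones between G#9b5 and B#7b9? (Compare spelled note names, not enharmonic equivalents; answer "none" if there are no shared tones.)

B# A#

G#9b5 = G#, B#, D, F#, A#.
B#7b9 = B#, D##, F##, A#, C#.
Shared: B#, A#.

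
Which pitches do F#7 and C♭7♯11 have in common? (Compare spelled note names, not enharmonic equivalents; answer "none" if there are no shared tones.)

none

F#7: F♯ A♯ C♯ E
C♭7♯11: C♭ E♭ G♭ B𝄫 F
Common to both → none.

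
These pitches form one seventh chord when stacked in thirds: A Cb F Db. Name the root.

Stacking in thirds gives Db – F – A – Cb, so Db is the root — Db augmented seventh.

Db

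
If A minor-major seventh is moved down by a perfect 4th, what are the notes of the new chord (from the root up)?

A down a perfect 4th → E. New chord: E minor-major seventh.
root → E
3rd (minor 3rd) → G
5th (perfect 5th) → B
7th (major 7th) → D-sharp

E, G, B, D-sharp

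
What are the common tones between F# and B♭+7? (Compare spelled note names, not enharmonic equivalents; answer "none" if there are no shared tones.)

F#: F# A# C#
B♭+7: Bb D F# Ab
Common to both → F#.

F#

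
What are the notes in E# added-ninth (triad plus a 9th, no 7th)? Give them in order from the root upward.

Root E#, quality added-ninth:
- root: E#
- major 3rd: G##
- perfect 5th: B#
- major 9th: F##

E#  G##  B#  F##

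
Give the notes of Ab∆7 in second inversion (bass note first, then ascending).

Eb, G, Ab, C

In root position, Ab∆7 is Ab–C–Eb–G.
Second inversion puts the fifth (Eb) in the bass.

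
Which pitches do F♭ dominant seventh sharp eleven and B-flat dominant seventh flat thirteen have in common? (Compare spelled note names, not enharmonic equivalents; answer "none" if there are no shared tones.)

F♭ dominant seventh sharp eleven: F-flat A-flat C-flat E-double-flat B-flat
B-flat dominant seventh flat thirteen: B-flat D F A-flat G-flat
Common to both → A-flat, B-flat.

A-flat, B-flat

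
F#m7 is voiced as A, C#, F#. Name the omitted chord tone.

E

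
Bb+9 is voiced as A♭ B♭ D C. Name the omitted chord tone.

F♯

Bb+9 = B♭, D, F♯, A♭, C. The voicing lacks the 5th (augmented 5th), F♯.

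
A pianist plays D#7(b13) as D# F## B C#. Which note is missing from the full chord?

The full D#7(b13) chord is D#, F##, A#, C#, B.
Comparing with the voicing, the perfect 5th (5th) — A# — is absent.

A#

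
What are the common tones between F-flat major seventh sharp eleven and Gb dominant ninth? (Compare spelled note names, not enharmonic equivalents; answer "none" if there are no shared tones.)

F-flat, A-flat, B-flat

F-flat major seventh sharp eleven = F-flat, A-flat, C-flat, E-flat, B-flat.
Gb dominant ninth = G-flat, B-flat, D-flat, F-flat, A-flat.
Shared: F-flat, A-flat, B-flat.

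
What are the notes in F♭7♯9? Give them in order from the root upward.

Fb – Ab – Cb – Ebb – G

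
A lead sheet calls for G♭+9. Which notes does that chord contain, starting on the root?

Gb, Bb, D, Fb, Ab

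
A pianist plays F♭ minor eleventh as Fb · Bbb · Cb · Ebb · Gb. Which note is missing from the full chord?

The full F♭ minor eleventh chord is Fb, Abb, Cb, Ebb, Gb, Bbb.
Comparing with the voicing, the minor 3rd (3rd) — Abb — is absent.

Abb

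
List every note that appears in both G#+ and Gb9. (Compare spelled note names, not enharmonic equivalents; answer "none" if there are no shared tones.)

G#+ = G#, B#, D##.
Gb9 = Gb, Bb, Db, Fb, Ab.
Shared: none.

none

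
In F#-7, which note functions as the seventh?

E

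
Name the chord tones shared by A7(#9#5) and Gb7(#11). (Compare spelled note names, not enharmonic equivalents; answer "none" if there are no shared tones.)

A7(#9#5): A C♯ E♯ G B♯
Gb7(#11): G♭ B♭ D♭ F♭ C
Common to both → none.

none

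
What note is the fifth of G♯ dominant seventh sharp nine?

D#

Root of G♯ dominant seventh sharp nine = G#. The 5th is a perfect 5th: G# up a perfect 5th → D#.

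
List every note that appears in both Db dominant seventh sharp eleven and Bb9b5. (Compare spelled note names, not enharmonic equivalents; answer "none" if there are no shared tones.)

Db dominant seventh sharp eleven = Db, F, Ab, Cb, G.
Bb9b5 = Bb, D, Fb, Ab, C.
Shared: Ab.

Ab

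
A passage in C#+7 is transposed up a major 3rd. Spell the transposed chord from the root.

E#, G##, B##, D#

C# up a major 3rd → E#. New chord: E# augmented seventh.
E# — root
G## — major 3rd
B## — augmented 5th
D# — minor 7th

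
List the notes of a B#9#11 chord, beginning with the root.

B#9#11 is a dominant ninth sharp eleven built on B♯.
root → B♯
3rd (major 3rd) → D𝄪
5th (perfect 5th) → F𝄪
7th (minor 7th) → A♯
9th (major 9th) → C𝄪
11th (augmented 11th) → E𝄪

B♯, D𝄪, F𝄪, A♯, C𝄪, E𝄪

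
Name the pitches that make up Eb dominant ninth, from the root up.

Eb, G, Bb, Db, F

Root Eb, quality dominant ninth:
- root: Eb
- major 3rd: G
- perfect 5th: Bb
- minor 7th: Db
- major 9th: F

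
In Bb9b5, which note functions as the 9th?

Root of Bb9b5 = B♭. The 9th is a major 9th: B♭ up a major 9th → C.

C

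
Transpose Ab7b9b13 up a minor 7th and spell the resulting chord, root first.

A minor 7th up from Ab is Gb, so the new chord is Gb dominant seventh flat nine flat thirteen.
root → Gb
3rd (major 3rd) → Bb
5th (perfect 5th) → Db
7th (minor 7th) → Fb
9th (minor 9th) → Abb
13th (minor 13th) → Ebb

Gb Bb Db Fb Abb Ebb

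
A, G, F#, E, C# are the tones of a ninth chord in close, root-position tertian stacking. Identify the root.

Arranged so that each adjacent pair is a third by letter name: F# – A – C# – E – G.
The bottom of that stack, F#, is the root (this is F# minor seventh flat nine).

F#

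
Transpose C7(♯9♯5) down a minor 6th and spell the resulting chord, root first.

E  G#  B#  D  F##

Transposed root: C → E (minor 6th down). So we spell E dominant seventh sharp nine sharp five:
root → E
3rd (major 3rd) → G#
5th (augmented 5th) → B#
7th (minor 7th) → D
9th (augmented 9th) → F##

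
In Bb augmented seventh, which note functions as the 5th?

Root of Bb augmented seventh = B-flat. The 5th is an augmented 5th: B-flat up an augmented 5th → F-sharp.

F-sharp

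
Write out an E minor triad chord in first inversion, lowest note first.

G, B, E

In root position, E minor triad is E–G–B.
First inversion puts the third (G) in the bass.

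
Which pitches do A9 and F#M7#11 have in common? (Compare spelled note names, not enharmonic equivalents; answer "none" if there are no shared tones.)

A9: A C# E G B
F#M7#11: F# A# C# E# B#
Common to both → C#.

C#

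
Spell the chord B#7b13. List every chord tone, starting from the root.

B#, D##, F##, A#, G#

Root B#, quality dominant seventh flat thirteen:
- root: B#
- major 3rd: D##
- perfect 5th: F##
- minor 7th: A#
- minor 13th: G#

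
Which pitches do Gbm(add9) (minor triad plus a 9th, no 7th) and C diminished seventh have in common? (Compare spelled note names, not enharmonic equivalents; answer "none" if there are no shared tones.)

Gbm(add9) = Gb, Bbb, Db, Ab.
C diminished seventh = C, Eb, Gb, Bbb.
Shared: Gb, Bbb.

Gb Bbb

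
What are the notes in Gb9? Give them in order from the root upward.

Root Gb, quality dominant ninth:
- root: Gb
- major 3rd: Bb
- perfect 5th: Db
- minor 7th: Fb
- major 9th: Ab

Gb  Bb  Db  Fb  Ab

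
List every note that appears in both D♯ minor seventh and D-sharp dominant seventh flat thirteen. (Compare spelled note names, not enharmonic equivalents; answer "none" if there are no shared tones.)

D-sharp, A-sharp, C-sharp

D♯ minor seventh = D-sharp, F-sharp, A-sharp, C-sharp.
D-sharp dominant seventh flat thirteen = D-sharp, F-double-sharp, A-sharp, C-sharp, B.
Shared: D-sharp, A-sharp, C-sharp.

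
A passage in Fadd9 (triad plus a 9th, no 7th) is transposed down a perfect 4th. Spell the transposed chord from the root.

C, E, G, D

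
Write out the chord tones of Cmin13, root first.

C  E♭  G  B♭  D  F  A

Cmin13 is a minor thirteenth built on C.
Root: C
Minor 3rd (3rd): E♭
Perfect 5th (5th): G
Minor 7th (7th): B♭
Major 9th (9th): D
Perfect 11th (11th): F
Major 13th (13th): A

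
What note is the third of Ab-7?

Ab-7 is built on Ab; its 3rd is a minor 3rd above the root.
A third above A uses the letter C, and the minor 3rd above Ab is Cb.

Cb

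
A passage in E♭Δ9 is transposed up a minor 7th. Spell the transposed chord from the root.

Db, F, Ab, C, Eb

Transposed root: Eb → Db (minor 7th up). So we spell Db major ninth:
- root: Db
- major 3rd: F
- perfect 5th: Ab
- major 7th: C
- major 9th: Eb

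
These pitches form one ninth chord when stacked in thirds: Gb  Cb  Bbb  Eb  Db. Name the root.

Arranged so that each adjacent pair is a third by letter name: Cb – Eb – Gb – Bbb – Db.
The bottom of that stack, Cb, is the root (this is Cb dominant ninth).

Cb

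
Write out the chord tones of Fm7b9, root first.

Root F, quality minor seventh flat nine:
F — root
Ab — minor 3rd
C — perfect 5th
Eb — minor 7th
Gb — minor 9th

F, Ab, C, Eb, Gb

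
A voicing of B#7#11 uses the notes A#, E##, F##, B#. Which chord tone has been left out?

D##

The full B#7#11 chord is B#, D##, F##, A#, E##.
Comparing with the voicing, the major 3rd (3rd) — D## — is absent.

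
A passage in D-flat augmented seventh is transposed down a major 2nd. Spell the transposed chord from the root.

C-flat – E-flat – G – B-double-flat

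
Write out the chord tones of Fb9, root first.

Fb – Ab – Cb – Ebb – Gb

Root Fb, quality dominant ninth:
root → Fb
3rd (major 3rd) → Ab
5th (perfect 5th) → Cb
7th (minor 7th) → Ebb
9th (major 9th) → Gb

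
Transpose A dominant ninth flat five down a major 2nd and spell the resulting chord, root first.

G  B  D-flat  F  A

Transposed root: A → G (major 2nd down). So we spell G dominant ninth flat five:
root → G
3rd (major 3rd) → B
5th (diminished 5th) → D-flat
7th (minor 7th) → F
9th (major 9th) → A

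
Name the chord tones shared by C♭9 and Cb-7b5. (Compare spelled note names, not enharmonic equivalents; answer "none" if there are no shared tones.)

Cb, Bbb

C♭9: Cb Eb Gb Bbb Db
Cb-7b5: Cb Ebb Gbb Bbb
Common to both → Cb, Bbb.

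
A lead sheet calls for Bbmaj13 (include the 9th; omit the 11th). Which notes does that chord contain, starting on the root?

B♭, D, F, A, C, G

Bbmaj13 is a major thirteenth built on B♭.
root → B♭
3rd (major 3rd) → D
5th (perfect 5th) → F
7th (major 7th) → A
9th (major 9th) → C
13th (major 13th) → G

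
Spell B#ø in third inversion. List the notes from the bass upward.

B#ø = B#–D#–F#–A#; third inversion → seventh (A#) lowest.

A# – B# – D# – F#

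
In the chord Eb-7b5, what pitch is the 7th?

Eb-7b5 is built on Eb; its 7th is a minor 7th above the root.
A seventh above E uses the letter D, and the minor 7th above Eb is Db.

Db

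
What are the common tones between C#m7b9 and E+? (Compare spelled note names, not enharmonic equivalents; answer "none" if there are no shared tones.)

E G♯

C#m7b9: C♯ E G♯ B D
E+: E G♯ B♯
Common to both → E, G♯.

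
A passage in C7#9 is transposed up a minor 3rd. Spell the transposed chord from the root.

C up a minor 3rd → Eb. New chord: Eb dominant seventh sharp nine.
- root: Eb
- major 3rd: G
- perfect 5th: Bb
- minor 7th: Db
- augmented 9th: F#

Eb G Bb Db F#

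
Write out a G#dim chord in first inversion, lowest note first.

B D G#

In root position, G#dim is G#–B–D.
First inversion puts the third (B) in the bass.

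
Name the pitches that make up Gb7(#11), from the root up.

Root Gb, quality dominant seventh sharp eleven:
root → Gb
3rd (major 3rd) → Bb
5th (perfect 5th) → Db
7th (minor 7th) → Fb
11th (augmented 11th) → C

Gb Bb Db Fb C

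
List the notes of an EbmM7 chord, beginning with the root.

EbmM7: minor-major seventh on Eb.
- root: Eb
- minor 3rd: Gb
- perfect 5th: Bb
- major 7th: D

Eb, Gb, Bb, D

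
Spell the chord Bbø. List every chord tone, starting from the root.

Root Bb, quality half-diminished seventh:
- root: Bb
- minor 3rd: Db
- diminished 5th: Fb
- minor 7th: Ab

Bb Db Fb Ab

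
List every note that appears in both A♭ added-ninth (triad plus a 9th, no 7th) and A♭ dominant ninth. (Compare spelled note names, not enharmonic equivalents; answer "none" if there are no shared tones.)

Ab  C  Eb  Bb

A♭ added-ninth = Ab, C, Eb, Bb.
A♭ dominant ninth = Ab, C, Eb, Gb, Bb.
Shared: Ab, C, Eb, Bb.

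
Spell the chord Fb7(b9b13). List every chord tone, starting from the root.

Fb7(b9b13) is a dominant seventh flat nine flat thirteen built on F♭.
Root: F♭
Major 3rd (3rd): A♭
Perfect 5th (5th): C♭
Minor 7th (7th): E𝄫
Minor 9th (9th): G𝄫
Minor 13th (13th): D𝄫

F♭ A♭ C♭ E𝄫 G𝄫 D𝄫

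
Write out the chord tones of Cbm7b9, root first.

Root Cb, quality minor seventh flat nine:
Cb — root
Ebb — minor 3rd
Gb — perfect 5th
Bbb — minor 7th
Dbb — minor 9th

Cb, Ebb, Gb, Bbb, Dbb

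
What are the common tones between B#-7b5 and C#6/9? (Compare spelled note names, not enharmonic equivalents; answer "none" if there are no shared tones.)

D# A#

B#-7b5 = B#, D#, F#, A#.
C#6/9 = C#, E#, G#, A#, D#.
Shared: D#, A#.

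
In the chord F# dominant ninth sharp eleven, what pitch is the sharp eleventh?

Root of F# dominant ninth sharp eleven = F#. The 11th is an augmented 11th: F# up an augmented 11th → B#.

B#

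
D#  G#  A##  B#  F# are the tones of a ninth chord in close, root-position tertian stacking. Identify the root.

G#

Arranged so that each adjacent pair is a third by letter name: G# – B# – D# – F# – A##.
The bottom of that stack, G#, is the root (this is G# dominant seventh sharp nine).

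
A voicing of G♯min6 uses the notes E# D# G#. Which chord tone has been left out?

The full G♯min6 chord is G#, B, D#, E#.
Comparing with the voicing, the minor 3rd (3rd) — B — is absent.

B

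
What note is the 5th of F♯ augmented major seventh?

C-double-sharp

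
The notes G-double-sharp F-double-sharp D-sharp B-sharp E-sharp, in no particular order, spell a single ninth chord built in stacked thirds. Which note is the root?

E-sharp

Stacking in thirds gives E-sharp – G-double-sharp – B-sharp – D-sharp – F-double-sharp, so E-sharp is the root — E-sharp dominant ninth.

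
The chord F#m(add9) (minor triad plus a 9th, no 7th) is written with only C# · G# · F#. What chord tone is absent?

The full F#m(add9) chord is F#, A, C#, G#.
Comparing with the voicing, the minor 3rd (3rd) — A — is absent.

A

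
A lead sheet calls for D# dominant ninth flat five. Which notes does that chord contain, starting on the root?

D#  F##  A  C#  E#

D# dominant ninth flat five: dominant ninth flat five on D#.
D# — root
F## — major 3rd
A — diminished 5th
C# — minor 7th
E# — major 9th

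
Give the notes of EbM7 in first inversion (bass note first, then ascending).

EbM7 = Eb–G–Bb–D; first inversion → third (G) lowest.

G – Bb – D – Eb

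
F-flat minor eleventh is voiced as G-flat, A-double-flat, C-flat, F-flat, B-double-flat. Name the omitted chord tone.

E-double-flat

The full F-flat minor eleventh chord is F-flat, A-double-flat, C-flat, E-double-flat, G-flat, B-double-flat.
Comparing with the voicing, the minor 7th (7th) — E-double-flat — is absent.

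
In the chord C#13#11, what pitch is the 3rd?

C#13#11 is built on C#; its 3rd is a major 3rd above the root.
A third above C uses the letter E, and the major 3rd above C# is E#.

E#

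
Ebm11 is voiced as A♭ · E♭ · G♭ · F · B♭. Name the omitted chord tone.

Ebm11 = E♭, G♭, B♭, D♭, F, A♭. The voicing lacks the 7th (minor 7th), D♭.

D♭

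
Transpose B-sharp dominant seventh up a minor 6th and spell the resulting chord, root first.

Transposed root: B-sharp → G-sharp (minor 6th up). So we spell G-sharp dominant seventh:
Root: G-sharp
Major 3rd (3rd): B-sharp
Perfect 5th (5th): D-sharp
Minor 7th (7th): F-sharp

G-sharp, B-sharp, D-sharp, F-sharp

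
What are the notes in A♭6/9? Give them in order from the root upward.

Root Ab, quality six-nine:
root → Ab
3rd (major 3rd) → C
5th (perfect 5th) → Eb
6th (major 6th) → F
9th (major 9th) → Bb

Ab, C, Eb, F, Bb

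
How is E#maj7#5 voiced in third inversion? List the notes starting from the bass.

D##  E#  G##  B##

E#maj7#5 = E#–G##–B##–D##; third inversion → seventh (D##) lowest.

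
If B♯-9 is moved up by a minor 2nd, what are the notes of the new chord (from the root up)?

C# E G# B D#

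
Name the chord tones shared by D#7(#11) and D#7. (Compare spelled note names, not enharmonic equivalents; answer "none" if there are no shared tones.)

D#7(#11): D# F## A# C# G##
D#7: D# F## A# C#
Common to both → D#, F##, A#, C#.

D#, F##, A#, C#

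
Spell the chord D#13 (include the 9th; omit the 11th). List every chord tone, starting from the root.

D#13: dominant thirteenth on D♯.
root → D♯
3rd (major 3rd) → F𝄪
5th (perfect 5th) → A♯
7th (minor 7th) → C♯
9th (major 9th) → E♯
13th (major 13th) → B♯

D♯  F𝄪  A♯  C♯  E♯  B♯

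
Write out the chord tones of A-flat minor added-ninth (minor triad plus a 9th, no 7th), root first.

A♭ – C♭ – E♭ – B♭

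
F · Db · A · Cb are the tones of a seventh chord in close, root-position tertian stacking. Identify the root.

Stacking in thirds gives Db – F – A – Cb, so Db is the root — Db augmented seventh.

Db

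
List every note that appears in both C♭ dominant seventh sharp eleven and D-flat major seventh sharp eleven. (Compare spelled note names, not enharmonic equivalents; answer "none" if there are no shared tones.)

C♭ dominant seventh sharp eleven = C-flat, E-flat, G-flat, B-double-flat, F.
D-flat major seventh sharp eleven = D-flat, F, A-flat, C, G.
Shared: F.

F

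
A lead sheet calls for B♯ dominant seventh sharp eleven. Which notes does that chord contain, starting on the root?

B#, D##, F##, A#, E##

B♯ dominant seventh sharp eleven: dominant seventh sharp eleven on B#.
- root: B#
- major 3rd: D##
- perfect 5th: F##
- minor 7th: A#
- augmented 11th: E##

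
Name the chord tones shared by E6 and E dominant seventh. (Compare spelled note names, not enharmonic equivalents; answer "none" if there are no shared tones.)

E6: E G# B C#
E dominant seventh: E G# B D
Common to both → E, G#, B.

E – G# – B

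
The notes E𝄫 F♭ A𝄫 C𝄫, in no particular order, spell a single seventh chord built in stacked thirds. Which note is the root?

F♭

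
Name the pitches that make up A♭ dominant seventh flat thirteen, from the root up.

Root A-flat, quality dominant seventh flat thirteen:
root → A-flat
3rd (major 3rd) → C
5th (perfect 5th) → E-flat
7th (minor 7th) → G-flat
13th (minor 13th) → F-flat

A-flat, C, E-flat, G-flat, F-flat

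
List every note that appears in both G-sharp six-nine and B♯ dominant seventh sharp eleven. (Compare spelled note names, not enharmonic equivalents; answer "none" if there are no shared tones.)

B-sharp  A-sharp

G-sharp six-nine: G-sharp B-sharp D-sharp E-sharp A-sharp
B♯ dominant seventh sharp eleven: B-sharp D-double-sharp F-double-sharp A-sharp E-double-sharp
Common to both → B-sharp, A-sharp.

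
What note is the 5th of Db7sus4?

Ab

Root of Db7sus4 = Db. The 5th is a perfect 5th: Db up a perfect 5th → Ab.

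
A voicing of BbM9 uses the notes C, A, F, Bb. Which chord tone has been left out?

D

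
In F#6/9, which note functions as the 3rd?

A#

Root of F#6/9 = F#. The 3rd is a major 3rd: F# up a major 3rd → A#.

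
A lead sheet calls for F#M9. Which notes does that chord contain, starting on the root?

F#M9: major ninth on F♯.
F♯ — root
A♯ — major 3rd
C♯ — perfect 5th
E♯ — major 7th
G♯ — major 9th

F♯, A♯, C♯, E♯, G♯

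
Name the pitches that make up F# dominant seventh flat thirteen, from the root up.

F# dominant seventh flat thirteen is a dominant seventh flat thirteen built on F#.
root → F#
3rd (major 3rd) → A#
5th (perfect 5th) → C#
7th (minor 7th) → E
13th (minor 13th) → D

F# A# C# E D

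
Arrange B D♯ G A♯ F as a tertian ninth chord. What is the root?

Arranged so that each adjacent pair is a third by letter name: G – B – D♯ – F – A♯.
The bottom of that stack, G, is the root (this is G dominant seventh sharp nine sharp five).

G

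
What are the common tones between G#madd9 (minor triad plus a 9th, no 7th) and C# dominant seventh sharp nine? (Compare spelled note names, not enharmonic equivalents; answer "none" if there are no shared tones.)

G#madd9: G# B D# A#
C# dominant seventh sharp nine: C# E# G# B D##
Common to both → G#, B.

G#, B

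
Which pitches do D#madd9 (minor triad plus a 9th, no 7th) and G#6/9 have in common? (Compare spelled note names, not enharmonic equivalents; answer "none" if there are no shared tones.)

D#, A#, E#

D#madd9 = D#, F#, A#, E#.
G#6/9 = G#, B#, D#, E#, A#.
Shared: D#, A#, E#.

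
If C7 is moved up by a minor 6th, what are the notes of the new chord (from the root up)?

Ab, C, Eb, Gb

Transposed root: C → Ab (minor 6th up). So we spell Ab dominant seventh:
root → Ab
3rd (major 3rd) → C
5th (perfect 5th) → Eb
7th (minor 7th) → Gb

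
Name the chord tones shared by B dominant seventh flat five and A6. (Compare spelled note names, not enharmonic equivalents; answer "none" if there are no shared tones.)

B dominant seventh flat five: B D# F A
A6: A C# E F#
Common to both → A.

A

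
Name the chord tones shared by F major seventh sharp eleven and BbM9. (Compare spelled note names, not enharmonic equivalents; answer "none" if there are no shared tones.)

F A C

F major seventh sharp eleven = F, A, C, E, B.
BbM9 = Bb, D, F, A, C.
Shared: F, A, C.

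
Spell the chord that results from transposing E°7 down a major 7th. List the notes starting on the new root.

Transposed root: E → F (major 7th down). So we spell F diminished seventh:
root → F
3rd (minor 3rd) → Ab
5th (diminished 5th) → Cb
7th (diminished 7th) → Ebb

F  Ab  Cb  Ebb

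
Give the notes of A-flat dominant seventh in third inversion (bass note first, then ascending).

G-flat, A-flat, C, E-flat

In root position, A-flat dominant seventh is A-flat–C–E-flat–G-flat.
Third inversion puts the seventh (G-flat) in the bass.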